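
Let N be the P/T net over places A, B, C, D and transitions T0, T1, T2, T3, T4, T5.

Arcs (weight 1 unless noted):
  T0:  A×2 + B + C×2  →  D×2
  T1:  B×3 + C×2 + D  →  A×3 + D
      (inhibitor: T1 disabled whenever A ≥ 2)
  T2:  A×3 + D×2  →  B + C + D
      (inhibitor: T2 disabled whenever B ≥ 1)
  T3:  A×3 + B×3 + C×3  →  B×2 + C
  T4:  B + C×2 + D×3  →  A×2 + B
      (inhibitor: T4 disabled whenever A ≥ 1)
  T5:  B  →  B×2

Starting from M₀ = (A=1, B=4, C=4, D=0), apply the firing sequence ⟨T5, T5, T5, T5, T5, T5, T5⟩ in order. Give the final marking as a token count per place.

(A=1, B=11, C=4, D=0)

step 1: fire T5:  (A=1, B=4, C=4, D=0) → (A=1, B=5, C=4, D=0)
step 2: fire T5:  (A=1, B=5, C=4, D=0) → (A=1, B=6, C=4, D=0)
step 3: fire T5:  (A=1, B=6, C=4, D=0) → (A=1, B=7, C=4, D=0)
step 4: fire T5:  (A=1, B=7, C=4, D=0) → (A=1, B=8, C=4, D=0)
step 5: fire T5:  (A=1, B=8, C=4, D=0) → (A=1, B=9, C=4, D=0)
step 6: fire T5:  (A=1, B=9, C=4, D=0) → (A=1, B=10, C=4, D=0)
step 7: fire T5:  (A=1, B=10, C=4, D=0) → (A=1, B=11, C=4, D=0)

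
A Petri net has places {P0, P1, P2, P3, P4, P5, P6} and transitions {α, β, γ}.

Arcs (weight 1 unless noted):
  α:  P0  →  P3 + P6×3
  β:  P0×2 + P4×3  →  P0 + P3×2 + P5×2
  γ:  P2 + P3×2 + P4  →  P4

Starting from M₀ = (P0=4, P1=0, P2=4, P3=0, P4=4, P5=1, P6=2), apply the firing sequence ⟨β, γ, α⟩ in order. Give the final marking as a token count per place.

step 1: fire β:  (P0=4, P1=0, P2=4, P3=0, P4=4, P5=1, P6=2) → (P0=3, P1=0, P2=4, P3=2, P4=1, P5=3, P6=2)
step 2: fire γ:  (P0=3, P1=0, P2=4, P3=2, P4=1, P5=3, P6=2) → (P0=3, P1=0, P2=3, P3=0, P4=1, P5=3, P6=2)
step 3: fire α:  (P0=3, P1=0, P2=3, P3=0, P4=1, P5=3, P6=2) → (P0=2, P1=0, P2=3, P3=1, P4=1, P5=3, P6=5)

(P0=2, P1=0, P2=3, P3=1, P4=1, P5=3, P6=5)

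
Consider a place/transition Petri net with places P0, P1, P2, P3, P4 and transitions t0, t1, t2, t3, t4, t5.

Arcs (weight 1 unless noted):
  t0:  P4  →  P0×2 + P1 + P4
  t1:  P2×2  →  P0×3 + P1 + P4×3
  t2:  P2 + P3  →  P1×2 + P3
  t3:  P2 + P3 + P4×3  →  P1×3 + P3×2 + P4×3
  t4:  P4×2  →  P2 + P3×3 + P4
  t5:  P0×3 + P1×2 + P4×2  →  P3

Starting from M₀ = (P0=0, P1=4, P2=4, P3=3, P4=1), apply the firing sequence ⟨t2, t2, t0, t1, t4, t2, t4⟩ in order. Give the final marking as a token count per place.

(P0=5, P1=12, P2=1, P3=9, P4=2)

step 1: fire t2:  (P0=0, P1=4, P2=4, P3=3, P4=1) → (P0=0, P1=6, P2=3, P3=3, P4=1)
step 2: fire t2:  (P0=0, P1=6, P2=3, P3=3, P4=1) → (P0=0, P1=8, P2=2, P3=3, P4=1)
step 3: fire t0:  (P0=0, P1=8, P2=2, P3=3, P4=1) → (P0=2, P1=9, P2=2, P3=3, P4=1)
step 4: fire t1:  (P0=2, P1=9, P2=2, P3=3, P4=1) → (P0=5, P1=10, P2=0, P3=3, P4=4)
step 5: fire t4:  (P0=5, P1=10, P2=0, P3=3, P4=4) → (P0=5, P1=10, P2=1, P3=6, P4=3)
step 6: fire t2:  (P0=5, P1=10, P2=1, P3=6, P4=3) → (P0=5, P1=12, P2=0, P3=6, P4=3)
step 7: fire t4:  (P0=5, P1=12, P2=0, P3=6, P4=3) → (P0=5, P1=12, P2=1, P3=9, P4=2)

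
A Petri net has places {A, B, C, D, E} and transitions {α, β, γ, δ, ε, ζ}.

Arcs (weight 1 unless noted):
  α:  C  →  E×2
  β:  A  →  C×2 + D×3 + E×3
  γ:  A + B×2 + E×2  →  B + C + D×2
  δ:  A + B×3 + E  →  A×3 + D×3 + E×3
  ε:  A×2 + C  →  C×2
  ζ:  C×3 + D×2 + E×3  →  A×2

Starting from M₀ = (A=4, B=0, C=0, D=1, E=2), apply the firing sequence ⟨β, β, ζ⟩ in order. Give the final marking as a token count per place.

step 1: fire β:  (A=4, B=0, C=0, D=1, E=2) → (A=3, B=0, C=2, D=4, E=5)
step 2: fire β:  (A=3, B=0, C=2, D=4, E=5) → (A=2, B=0, C=4, D=7, E=8)
step 3: fire ζ:  (A=2, B=0, C=4, D=7, E=8) → (A=4, B=0, C=1, D=5, E=5)

(A=4, B=0, C=1, D=5, E=5)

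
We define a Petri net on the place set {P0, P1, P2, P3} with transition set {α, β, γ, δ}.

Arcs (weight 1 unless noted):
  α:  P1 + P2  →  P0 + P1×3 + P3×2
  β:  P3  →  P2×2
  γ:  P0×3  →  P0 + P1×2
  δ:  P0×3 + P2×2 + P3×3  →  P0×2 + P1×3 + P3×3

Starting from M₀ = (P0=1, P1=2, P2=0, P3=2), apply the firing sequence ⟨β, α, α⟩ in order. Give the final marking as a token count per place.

step 1: fire β:  (P0=1, P1=2, P2=0, P3=2) → (P0=1, P1=2, P2=2, P3=1)
step 2: fire α:  (P0=1, P1=2, P2=2, P3=1) → (P0=2, P1=4, P2=1, P3=3)
step 3: fire α:  (P0=2, P1=4, P2=1, P3=3) → (P0=3, P1=6, P2=0, P3=5)

(P0=3, P1=6, P2=0, P3=5)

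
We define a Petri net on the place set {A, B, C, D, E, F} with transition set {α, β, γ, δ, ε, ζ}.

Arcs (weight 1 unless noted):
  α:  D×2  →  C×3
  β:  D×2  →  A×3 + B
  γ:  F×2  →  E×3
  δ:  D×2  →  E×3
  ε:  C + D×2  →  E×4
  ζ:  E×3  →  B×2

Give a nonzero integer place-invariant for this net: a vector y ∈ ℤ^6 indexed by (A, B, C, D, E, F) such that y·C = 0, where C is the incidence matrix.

Incidence matrix C (rows=places, cols=transitions):
        α    β    γ    δ    ε    ζ
    A   0    3    0    0    0    0
    B   0    1    0    0    0    2
    C   3    0    0    0   -1    0
    D  -2   -2    0   -2   -2    0
    E   0    0    3    3    4   -3
    F   0    0   -2    0    0    0

Candidate y = [1, 3, 2, 3, 2, 3]; check y·C column-wise:
  col α: 1·0 + 3·0 + 2·3 + 3·-2 + 2·0 + 3·0 = 0
  col β: 1·3 + 3·1 + 2·0 + 3·-2 + 2·0 + 3·0 = 0
  col γ: 1·0 + 3·0 + 2·0 + 3·0 + 2·3 + 3·-2 = 0
  col δ: 1·0 + 3·0 + 2·0 + 3·-2 + 2·3 + 3·0 = 0
  col ε: 1·0 + 3·0 + 2·-1 + 3·-2 + 2·4 + 3·0 = 0
  col ζ: 1·0 + 3·2 + 2·0 + 3·0 + 2·-3 + 3·0 = 0

y = (A:1, B:3, C:2, D:3, E:2, F:3)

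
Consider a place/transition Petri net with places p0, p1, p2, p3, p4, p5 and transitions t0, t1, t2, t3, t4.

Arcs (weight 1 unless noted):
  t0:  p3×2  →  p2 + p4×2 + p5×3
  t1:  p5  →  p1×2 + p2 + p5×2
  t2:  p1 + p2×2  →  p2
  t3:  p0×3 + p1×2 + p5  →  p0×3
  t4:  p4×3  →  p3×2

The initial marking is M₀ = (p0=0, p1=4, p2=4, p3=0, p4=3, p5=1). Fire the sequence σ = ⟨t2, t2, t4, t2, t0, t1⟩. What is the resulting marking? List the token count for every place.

(p0=0, p1=3, p2=3, p3=0, p4=2, p5=5)

step 1: fire t2:  (p0=0, p1=4, p2=4, p3=0, p4=3, p5=1) → (p0=0, p1=3, p2=3, p3=0, p4=3, p5=1)
step 2: fire t2:  (p0=0, p1=3, p2=3, p3=0, p4=3, p5=1) → (p0=0, p1=2, p2=2, p3=0, p4=3, p5=1)
step 3: fire t4:  (p0=0, p1=2, p2=2, p3=0, p4=3, p5=1) → (p0=0, p1=2, p2=2, p3=2, p4=0, p5=1)
step 4: fire t2:  (p0=0, p1=2, p2=2, p3=2, p4=0, p5=1) → (p0=0, p1=1, p2=1, p3=2, p4=0, p5=1)
step 5: fire t0:  (p0=0, p1=1, p2=1, p3=2, p4=0, p5=1) → (p0=0, p1=1, p2=2, p3=0, p4=2, p5=4)
step 6: fire t1:  (p0=0, p1=1, p2=2, p3=0, p4=2, p5=4) → (p0=0, p1=3, p2=3, p3=0, p4=2, p5=5)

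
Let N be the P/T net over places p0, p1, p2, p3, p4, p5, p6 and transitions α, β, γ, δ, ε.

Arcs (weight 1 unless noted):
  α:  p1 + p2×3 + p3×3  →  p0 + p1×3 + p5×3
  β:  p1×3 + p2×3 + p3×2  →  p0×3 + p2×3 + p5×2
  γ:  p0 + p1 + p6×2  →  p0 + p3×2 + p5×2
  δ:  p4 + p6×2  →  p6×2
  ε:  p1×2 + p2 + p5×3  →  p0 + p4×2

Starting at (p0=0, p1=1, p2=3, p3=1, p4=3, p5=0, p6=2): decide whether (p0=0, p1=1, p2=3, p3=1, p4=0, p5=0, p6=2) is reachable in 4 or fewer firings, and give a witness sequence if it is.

YES — reachable via ⟨δ, δ, δ⟩ (3 firings)

step 1: fire δ:  (p0=0, p1=1, p2=3, p3=1, p4=3, p5=0, p6=2) → (p0=0, p1=1, p2=3, p3=1, p4=2, p5=0, p6=2)
step 2: fire δ:  (p0=0, p1=1, p2=3, p3=1, p4=2, p5=0, p6=2) → (p0=0, p1=1, p2=3, p3=1, p4=1, p5=0, p6=2)
step 3: fire δ:  (p0=0, p1=1, p2=3, p3=1, p4=1, p5=0, p6=2) → (p0=0, p1=1, p2=3, p3=1, p4=0, p5=0, p6=2)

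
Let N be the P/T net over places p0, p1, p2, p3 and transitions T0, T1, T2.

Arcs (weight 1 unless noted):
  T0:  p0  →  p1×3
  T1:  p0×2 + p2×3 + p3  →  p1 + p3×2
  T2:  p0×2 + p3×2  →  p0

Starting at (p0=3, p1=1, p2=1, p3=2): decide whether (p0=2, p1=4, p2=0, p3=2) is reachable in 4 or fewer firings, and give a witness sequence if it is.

depth 0: 1 marking
depth 1: 3 markings reached so far
depth 2: 5 markings reached so far
depth 3: 7 markings reached so far
depth 4: 7 markings reached so far
(frontier empty at depth 4; search complete)
target is not among the 7 markings reachable within 4 steps

NO — not reachable within 4 firings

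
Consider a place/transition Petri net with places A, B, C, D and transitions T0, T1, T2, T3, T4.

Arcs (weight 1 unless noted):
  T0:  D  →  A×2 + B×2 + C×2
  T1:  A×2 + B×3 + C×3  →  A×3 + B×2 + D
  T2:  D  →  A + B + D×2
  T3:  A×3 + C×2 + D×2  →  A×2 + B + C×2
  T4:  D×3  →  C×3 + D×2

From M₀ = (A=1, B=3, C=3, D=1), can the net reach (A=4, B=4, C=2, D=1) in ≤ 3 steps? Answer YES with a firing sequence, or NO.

step 1: fire T0:  (A=1, B=3, C=3, D=1) → (A=3, B=5, C=5, D=0)
step 2: fire T1:  (A=3, B=5, C=5, D=0) → (A=4, B=4, C=2, D=1)

YES — reachable via ⟨T0, T1⟩ (2 firings)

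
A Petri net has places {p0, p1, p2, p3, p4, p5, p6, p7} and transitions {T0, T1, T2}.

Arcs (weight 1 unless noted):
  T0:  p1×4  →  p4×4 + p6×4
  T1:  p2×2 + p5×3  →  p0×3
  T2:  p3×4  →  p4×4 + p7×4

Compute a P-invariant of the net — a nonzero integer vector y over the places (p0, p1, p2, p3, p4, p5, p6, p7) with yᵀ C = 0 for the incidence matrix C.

y = (p0:2, p1:0, p2:3, p3:0, p4:0, p5:0, p6:0, p7:0)

Incidence matrix C (rows=places, cols=transitions):
       T0   T1   T2
   p0   0    3    0
   p1  -4    0    0
   p2   0   -2    0
   p3   0    0   -4
   p4   4    0    4
   p5   0   -3    0
   p6   4    0    0
   p7   0    0    4

Candidate y = [2, 0, 3, 0, 0, 0, 0, 0]; check y·C column-wise:
  col T0: 2·0 + 0·-4 + 3·0 + 0·4 + 0·4 = 0
  col T1: 2·3 + 3·-2 + 0·-3 = 0
  col T2: 2·0 + 3·0 + 0·-4 + 0·4 + 0·4 = 0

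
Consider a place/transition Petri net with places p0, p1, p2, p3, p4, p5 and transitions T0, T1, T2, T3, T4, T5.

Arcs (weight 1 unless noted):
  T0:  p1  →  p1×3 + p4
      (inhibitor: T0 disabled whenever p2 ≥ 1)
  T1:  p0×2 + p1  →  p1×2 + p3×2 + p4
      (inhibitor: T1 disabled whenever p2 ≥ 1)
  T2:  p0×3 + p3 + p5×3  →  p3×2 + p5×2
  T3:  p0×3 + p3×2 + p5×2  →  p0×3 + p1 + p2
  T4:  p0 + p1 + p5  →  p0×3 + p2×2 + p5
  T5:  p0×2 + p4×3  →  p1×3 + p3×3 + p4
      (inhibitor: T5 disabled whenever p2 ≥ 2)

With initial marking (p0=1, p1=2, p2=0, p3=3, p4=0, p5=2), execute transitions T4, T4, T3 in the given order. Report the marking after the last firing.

(p0=5, p1=1, p2=5, p3=1, p4=0, p5=0)

step 1: fire T4:  (p0=1, p1=2, p2=0, p3=3, p4=0, p5=2) → (p0=3, p1=1, p2=2, p3=3, p4=0, p5=2)
step 2: fire T4:  (p0=3, p1=1, p2=2, p3=3, p4=0, p5=2) → (p0=5, p1=0, p2=4, p3=3, p4=0, p5=2)
step 3: fire T3:  (p0=5, p1=0, p2=4, p3=3, p4=0, p5=2) → (p0=5, p1=1, p2=5, p3=1, p4=0, p5=0)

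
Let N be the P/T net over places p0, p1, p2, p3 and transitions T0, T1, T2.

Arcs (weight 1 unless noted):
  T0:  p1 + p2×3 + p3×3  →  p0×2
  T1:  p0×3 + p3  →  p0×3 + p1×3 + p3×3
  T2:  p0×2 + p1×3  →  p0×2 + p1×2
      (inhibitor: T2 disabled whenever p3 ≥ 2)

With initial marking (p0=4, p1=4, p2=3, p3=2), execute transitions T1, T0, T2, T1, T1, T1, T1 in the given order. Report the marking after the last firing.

step 1: fire T1:  (p0=4, p1=4, p2=3, p3=2) → (p0=4, p1=7, p2=3, p3=4)
step 2: fire T0:  (p0=4, p1=7, p2=3, p3=4) → (p0=6, p1=6, p2=0, p3=1)
step 3: fire T2:  (p0=6, p1=6, p2=0, p3=1) → (p0=6, p1=5, p2=0, p3=1)
step 4: fire T1:  (p0=6, p1=5, p2=0, p3=1) → (p0=6, p1=8, p2=0, p3=3)
step 5: fire T1:  (p0=6, p1=8, p2=0, p3=3) → (p0=6, p1=11, p2=0, p3=5)
step 6: fire T1:  (p0=6, p1=11, p2=0, p3=5) → (p0=6, p1=14, p2=0, p3=7)
step 7: fire T1:  (p0=6, p1=14, p2=0, p3=7) → (p0=6, p1=17, p2=0, p3=9)

(p0=6, p1=17, p2=0, p3=9)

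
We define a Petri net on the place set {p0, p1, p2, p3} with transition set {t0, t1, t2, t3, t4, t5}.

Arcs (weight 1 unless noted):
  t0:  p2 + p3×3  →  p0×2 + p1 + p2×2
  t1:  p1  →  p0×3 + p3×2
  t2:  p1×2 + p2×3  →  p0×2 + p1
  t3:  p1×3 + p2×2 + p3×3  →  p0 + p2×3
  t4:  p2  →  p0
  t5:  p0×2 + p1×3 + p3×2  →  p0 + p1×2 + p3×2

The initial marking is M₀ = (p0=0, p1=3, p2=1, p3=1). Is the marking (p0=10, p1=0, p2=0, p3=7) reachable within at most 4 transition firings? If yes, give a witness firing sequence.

step 1: fire t1:  (p0=0, p1=3, p2=1, p3=1) → (p0=3, p1=2, p2=1, p3=3)
step 2: fire t1:  (p0=3, p1=2, p2=1, p3=3) → (p0=6, p1=1, p2=1, p3=5)
step 3: fire t1:  (p0=6, p1=1, p2=1, p3=5) → (p0=9, p1=0, p2=1, p3=7)
step 4: fire t4:  (p0=9, p1=0, p2=1, p3=7) → (p0=10, p1=0, p2=0, p3=7)

YES — reachable via ⟨t1, t1, t1, t4⟩ (4 firings)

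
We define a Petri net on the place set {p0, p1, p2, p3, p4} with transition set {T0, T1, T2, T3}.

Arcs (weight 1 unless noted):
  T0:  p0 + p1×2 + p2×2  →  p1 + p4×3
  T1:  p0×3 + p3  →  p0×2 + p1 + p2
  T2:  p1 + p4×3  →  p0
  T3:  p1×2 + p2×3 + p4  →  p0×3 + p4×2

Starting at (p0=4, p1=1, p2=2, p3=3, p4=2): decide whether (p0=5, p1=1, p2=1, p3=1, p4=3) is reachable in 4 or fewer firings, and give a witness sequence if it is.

YES — reachable via ⟨T1, T1, T3⟩ (3 firings)

step 1: fire T1:  (p0=4, p1=1, p2=2, p3=3, p4=2) → (p0=3, p1=2, p2=3, p3=2, p4=2)
step 2: fire T1:  (p0=3, p1=2, p2=3, p3=2, p4=2) → (p0=2, p1=3, p2=4, p3=1, p4=2)
step 3: fire T3:  (p0=2, p1=3, p2=4, p3=1, p4=2) → (p0=5, p1=1, p2=1, p3=1, p4=3)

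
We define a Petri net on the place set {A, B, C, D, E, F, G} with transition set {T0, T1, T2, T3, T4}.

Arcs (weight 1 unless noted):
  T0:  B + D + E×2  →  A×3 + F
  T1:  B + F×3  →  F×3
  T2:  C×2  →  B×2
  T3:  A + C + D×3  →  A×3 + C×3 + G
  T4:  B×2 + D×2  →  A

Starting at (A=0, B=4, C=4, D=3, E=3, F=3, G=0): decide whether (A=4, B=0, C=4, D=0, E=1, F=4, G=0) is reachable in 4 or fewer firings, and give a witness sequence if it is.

step 1: fire T0:  (A=0, B=4, C=4, D=3, E=3, F=3, G=0) → (A=3, B=3, C=4, D=2, E=1, F=4, G=0)
step 2: fire T1:  (A=3, B=3, C=4, D=2, E=1, F=4, G=0) → (A=3, B=2, C=4, D=2, E=1, F=4, G=0)
step 3: fire T4:  (A=3, B=2, C=4, D=2, E=1, F=4, G=0) → (A=4, B=0, C=4, D=0, E=1, F=4, G=0)

YES — reachable via ⟨T0, T1, T4⟩ (3 firings)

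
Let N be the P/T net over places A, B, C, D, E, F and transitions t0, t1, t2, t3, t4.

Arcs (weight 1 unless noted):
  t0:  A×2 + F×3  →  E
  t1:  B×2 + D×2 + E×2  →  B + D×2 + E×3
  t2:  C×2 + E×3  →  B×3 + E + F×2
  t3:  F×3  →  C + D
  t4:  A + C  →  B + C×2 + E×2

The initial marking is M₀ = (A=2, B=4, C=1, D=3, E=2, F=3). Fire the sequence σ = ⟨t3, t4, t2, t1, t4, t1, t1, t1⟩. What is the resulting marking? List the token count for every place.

(A=0, B=5, C=2, D=4, E=8, F=2)

step 1: fire t3:  (A=2, B=4, C=1, D=3, E=2, F=3) → (A=2, B=4, C=2, D=4, E=2, F=0)
step 2: fire t4:  (A=2, B=4, C=2, D=4, E=2, F=0) → (A=1, B=5, C=3, D=4, E=4, F=0)
step 3: fire t2:  (A=1, B=5, C=3, D=4, E=4, F=0) → (A=1, B=8, C=1, D=4, E=2, F=2)
step 4: fire t1:  (A=1, B=8, C=1, D=4, E=2, F=2) → (A=1, B=7, C=1, D=4, E=3, F=2)
step 5: fire t4:  (A=1, B=7, C=1, D=4, E=3, F=2) → (A=0, B=8, C=2, D=4, E=5, F=2)
step 6: fire t1:  (A=0, B=8, C=2, D=4, E=5, F=2) → (A=0, B=7, C=2, D=4, E=6, F=2)
step 7: fire t1:  (A=0, B=7, C=2, D=4, E=6, F=2) → (A=0, B=6, C=2, D=4, E=7, F=2)
step 8: fire t1:  (A=0, B=6, C=2, D=4, E=7, F=2) → (A=0, B=5, C=2, D=4, E=8, F=2)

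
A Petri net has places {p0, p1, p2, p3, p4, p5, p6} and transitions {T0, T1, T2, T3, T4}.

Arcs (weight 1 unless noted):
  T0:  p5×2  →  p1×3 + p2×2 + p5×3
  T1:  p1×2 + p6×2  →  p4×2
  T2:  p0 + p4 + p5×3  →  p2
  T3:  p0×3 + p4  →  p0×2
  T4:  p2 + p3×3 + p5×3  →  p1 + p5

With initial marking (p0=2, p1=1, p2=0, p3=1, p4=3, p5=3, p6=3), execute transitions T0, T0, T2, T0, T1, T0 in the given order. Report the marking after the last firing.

step 1: fire T0:  (p0=2, p1=1, p2=0, p3=1, p4=3, p5=3, p6=3) → (p0=2, p1=4, p2=2, p3=1, p4=3, p5=4, p6=3)
step 2: fire T0:  (p0=2, p1=4, p2=2, p3=1, p4=3, p5=4, p6=3) → (p0=2, p1=7, p2=4, p3=1, p4=3, p5=5, p6=3)
step 3: fire T2:  (p0=2, p1=7, p2=4, p3=1, p4=3, p5=5, p6=3) → (p0=1, p1=7, p2=5, p3=1, p4=2, p5=2, p6=3)
step 4: fire T0:  (p0=1, p1=7, p2=5, p3=1, p4=2, p5=2, p6=3) → (p0=1, p1=10, p2=7, p3=1, p4=2, p5=3, p6=3)
step 5: fire T1:  (p0=1, p1=10, p2=7, p3=1, p4=2, p5=3, p6=3) → (p0=1, p1=8, p2=7, p3=1, p4=4, p5=3, p6=1)
step 6: fire T0:  (p0=1, p1=8, p2=7, p3=1, p4=4, p5=3, p6=1) → (p0=1, p1=11, p2=9, p3=1, p4=4, p5=4, p6=1)

(p0=1, p1=11, p2=9, p3=1, p4=4, p5=4, p6=1)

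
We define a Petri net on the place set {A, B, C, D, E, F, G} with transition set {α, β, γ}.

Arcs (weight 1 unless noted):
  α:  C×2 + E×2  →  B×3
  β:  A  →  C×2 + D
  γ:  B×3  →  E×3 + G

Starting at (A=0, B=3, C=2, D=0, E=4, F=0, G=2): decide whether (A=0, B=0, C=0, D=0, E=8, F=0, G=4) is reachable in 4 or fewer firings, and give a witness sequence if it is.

step 1: fire α:  (A=0, B=3, C=2, D=0, E=4, F=0, G=2) → (A=0, B=6, C=0, D=0, E=2, F=0, G=2)
step 2: fire γ:  (A=0, B=6, C=0, D=0, E=2, F=0, G=2) → (A=0, B=3, C=0, D=0, E=5, F=0, G=3)
step 3: fire γ:  (A=0, B=3, C=0, D=0, E=5, F=0, G=3) → (A=0, B=0, C=0, D=0, E=8, F=0, G=4)

YES — reachable via ⟨α, γ, γ⟩ (3 firings)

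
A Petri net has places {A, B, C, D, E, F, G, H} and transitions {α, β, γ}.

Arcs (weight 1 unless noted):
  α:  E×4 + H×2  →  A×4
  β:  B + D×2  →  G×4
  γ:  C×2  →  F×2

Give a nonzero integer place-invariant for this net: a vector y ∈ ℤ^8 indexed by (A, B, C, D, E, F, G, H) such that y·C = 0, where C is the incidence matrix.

Incidence matrix C (rows=places, cols=transitions):
        α    β    γ
    A   4    0    0
    B   0   -1    0
    C   0    0   -2
    D   0   -2    0
    E  -4    0    0
    F   0    0    2
    G   0    4    0
    H  -2    0    0

Candidate y = [0, 2, 0, -1, 0, 0, 0, 0]; check y·C column-wise:
  col α: 0·4 + 2·0 + -1·0 + 0·-4 + 0·-2 = 0
  col β: 2·-1 + -1·-2 + 0·4 = 0
  col γ: 2·0 + 0·-2 + -1·0 + 0·2 = 0

y = (A:0, B:2, C:0, D:-1, E:0, F:0, G:0, H:0)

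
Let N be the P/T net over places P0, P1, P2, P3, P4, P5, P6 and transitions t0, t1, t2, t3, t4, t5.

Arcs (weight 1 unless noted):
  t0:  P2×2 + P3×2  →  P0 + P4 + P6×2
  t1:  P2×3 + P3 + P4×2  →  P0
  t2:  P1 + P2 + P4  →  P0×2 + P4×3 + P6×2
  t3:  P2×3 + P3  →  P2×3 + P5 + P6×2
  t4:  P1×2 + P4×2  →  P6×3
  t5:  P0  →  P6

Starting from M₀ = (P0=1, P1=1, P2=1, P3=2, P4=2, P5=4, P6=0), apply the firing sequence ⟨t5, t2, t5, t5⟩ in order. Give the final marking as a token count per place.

step 1: fire t5:  (P0=1, P1=1, P2=1, P3=2, P4=2, P5=4, P6=0) → (P0=0, P1=1, P2=1, P3=2, P4=2, P5=4, P6=1)
step 2: fire t2:  (P0=0, P1=1, P2=1, P3=2, P4=2, P5=4, P6=1) → (P0=2, P1=0, P2=0, P3=2, P4=4, P5=4, P6=3)
step 3: fire t5:  (P0=2, P1=0, P2=0, P3=2, P4=4, P5=4, P6=3) → (P0=1, P1=0, P2=0, P3=2, P4=4, P5=4, P6=4)
step 4: fire t5:  (P0=1, P1=0, P2=0, P3=2, P4=4, P5=4, P6=4) → (P0=0, P1=0, P2=0, P3=2, P4=4, P5=4, P6=5)

(P0=0, P1=0, P2=0, P3=2, P4=4, P5=4, P6=5)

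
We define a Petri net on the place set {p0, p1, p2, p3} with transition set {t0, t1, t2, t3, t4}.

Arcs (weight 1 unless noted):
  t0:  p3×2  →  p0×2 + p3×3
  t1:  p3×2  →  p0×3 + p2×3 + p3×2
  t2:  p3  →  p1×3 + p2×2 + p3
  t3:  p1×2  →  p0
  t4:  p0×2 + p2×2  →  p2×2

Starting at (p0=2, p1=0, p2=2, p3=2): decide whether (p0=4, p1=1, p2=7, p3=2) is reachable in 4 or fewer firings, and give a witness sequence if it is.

step 1: fire t1:  (p0=2, p1=0, p2=2, p3=2) → (p0=5, p1=0, p2=5, p3=2)
step 2: fire t2:  (p0=5, p1=0, p2=5, p3=2) → (p0=5, p1=3, p2=7, p3=2)
step 3: fire t3:  (p0=5, p1=3, p2=7, p3=2) → (p0=6, p1=1, p2=7, p3=2)
step 4: fire t4:  (p0=6, p1=1, p2=7, p3=2) → (p0=4, p1=1, p2=7, p3=2)

YES — reachable via ⟨t1, t2, t3, t4⟩ (4 firings)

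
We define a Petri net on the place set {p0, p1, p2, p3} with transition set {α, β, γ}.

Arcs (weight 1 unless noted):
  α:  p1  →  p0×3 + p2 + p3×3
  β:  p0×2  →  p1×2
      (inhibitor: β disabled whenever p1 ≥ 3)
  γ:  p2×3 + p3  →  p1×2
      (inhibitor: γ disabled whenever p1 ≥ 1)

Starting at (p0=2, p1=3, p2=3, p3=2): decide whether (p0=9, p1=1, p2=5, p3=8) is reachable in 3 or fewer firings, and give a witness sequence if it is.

depth 0: 1 marking
depth 1: 2 markings reached so far
depth 2: 4 markings reached so far
depth 3: 6 markings reached so far
target is not among the 6 markings reachable within 3 steps

NO — not reachable within 3 firings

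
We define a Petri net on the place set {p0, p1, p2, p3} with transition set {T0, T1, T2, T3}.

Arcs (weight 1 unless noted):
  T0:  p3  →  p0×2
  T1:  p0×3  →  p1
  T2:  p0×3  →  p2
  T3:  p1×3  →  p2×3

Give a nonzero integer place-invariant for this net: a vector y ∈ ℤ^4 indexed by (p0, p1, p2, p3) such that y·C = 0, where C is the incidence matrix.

Incidence matrix C (rows=places, cols=transitions):
       T0   T1   T2   T3
   p0   2   -3   -3    0
   p1   0    1    0   -3
   p2   0    0    1    3
   p3  -1    0    0    0

Candidate y = [1, 3, 3, 2]; check y·C column-wise:
  col T0: 1·2 + 3·0 + 3·0 + 2·-1 = 0
  col T1: 1·-3 + 3·1 + 3·0 + 2·0 = 0
  col T2: 1·-3 + 3·0 + 3·1 + 2·0 = 0
  col T3: 1·0 + 3·-3 + 3·3 + 2·0 = 0

y = (p0:1, p1:3, p2:3, p3:2)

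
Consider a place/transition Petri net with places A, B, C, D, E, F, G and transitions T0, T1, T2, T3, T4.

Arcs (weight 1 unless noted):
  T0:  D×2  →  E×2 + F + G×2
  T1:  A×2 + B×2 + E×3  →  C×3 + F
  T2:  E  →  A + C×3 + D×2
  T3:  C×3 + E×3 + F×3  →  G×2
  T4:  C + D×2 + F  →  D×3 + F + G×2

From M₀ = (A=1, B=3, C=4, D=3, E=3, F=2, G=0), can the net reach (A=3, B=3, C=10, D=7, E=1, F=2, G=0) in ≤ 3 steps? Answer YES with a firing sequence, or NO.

step 1: fire T2:  (A=1, B=3, C=4, D=3, E=3, F=2, G=0) → (A=2, B=3, C=7, D=5, E=2, F=2, G=0)
step 2: fire T2:  (A=2, B=3, C=7, D=5, E=2, F=2, G=0) → (A=3, B=3, C=10, D=7, E=1, F=2, G=0)

YES — reachable via ⟨T2, T2⟩ (2 firings)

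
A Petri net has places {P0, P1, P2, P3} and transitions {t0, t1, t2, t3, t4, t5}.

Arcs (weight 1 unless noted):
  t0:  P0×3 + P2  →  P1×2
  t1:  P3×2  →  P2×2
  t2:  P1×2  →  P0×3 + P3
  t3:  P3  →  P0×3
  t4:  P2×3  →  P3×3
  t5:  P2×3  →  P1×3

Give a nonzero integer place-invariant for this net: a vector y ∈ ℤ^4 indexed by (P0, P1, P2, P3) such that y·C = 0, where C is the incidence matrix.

Incidence matrix C (rows=places, cols=transitions):
       t0   t1   t2   t3   t4   t5
   P0  -3    0    3    3    0    0
   P1   2    0   -2    0    0    3
   P2  -1    2    0    0   -3   -3
   P3   0   -2    1   -1    3    0

Candidate y = [1, 3, 3, 3]; check y·C column-wise:
  col t0: 1·-3 + 3·2 + 3·-1 + 3·0 = 0
  col t1: 1·0 + 3·0 + 3·2 + 3·-2 = 0
  col t2: 1·3 + 3·-2 + 3·0 + 3·1 = 0
  col t3: 1·3 + 3·0 + 3·0 + 3·-1 = 0
  col t4: 1·0 + 3·0 + 3·-3 + 3·3 = 0
  col t5: 1·0 + 3·3 + 3·-3 + 3·0 = 0

y = (P0:1, P1:3, P2:3, P3:3)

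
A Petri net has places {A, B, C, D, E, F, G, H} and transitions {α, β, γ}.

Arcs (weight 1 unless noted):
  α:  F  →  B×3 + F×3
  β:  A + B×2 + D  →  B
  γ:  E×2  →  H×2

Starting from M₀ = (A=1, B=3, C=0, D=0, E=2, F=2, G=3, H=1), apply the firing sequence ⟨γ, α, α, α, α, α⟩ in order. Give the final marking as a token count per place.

(A=1, B=18, C=0, D=0, E=0, F=12, G=3, H=3)

step 1: fire γ:  (A=1, B=3, C=0, D=0, E=2, F=2, G=3, H=1) → (A=1, B=3, C=0, D=0, E=0, F=2, G=3, H=3)
step 2: fire α:  (A=1, B=3, C=0, D=0, E=0, F=2, G=3, H=3) → (A=1, B=6, C=0, D=0, E=0, F=4, G=3, H=3)
step 3: fire α:  (A=1, B=6, C=0, D=0, E=0, F=4, G=3, H=3) → (A=1, B=9, C=0, D=0, E=0, F=6, G=3, H=3)
step 4: fire α:  (A=1, B=9, C=0, D=0, E=0, F=6, G=3, H=3) → (A=1, B=12, C=0, D=0, E=0, F=8, G=3, H=3)
step 5: fire α:  (A=1, B=12, C=0, D=0, E=0, F=8, G=3, H=3) → (A=1, B=15, C=0, D=0, E=0, F=10, G=3, H=3)
step 6: fire α:  (A=1, B=15, C=0, D=0, E=0, F=10, G=3, H=3) → (A=1, B=18, C=0, D=0, E=0, F=12, G=3, H=3)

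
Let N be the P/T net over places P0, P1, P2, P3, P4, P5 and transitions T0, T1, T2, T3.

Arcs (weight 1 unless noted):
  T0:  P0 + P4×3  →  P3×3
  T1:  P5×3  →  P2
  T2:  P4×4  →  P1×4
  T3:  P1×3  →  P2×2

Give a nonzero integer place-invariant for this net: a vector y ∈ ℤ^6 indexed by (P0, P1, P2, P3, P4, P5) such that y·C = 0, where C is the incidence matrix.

y = (P0:3, P1:0, P2:0, P3:1, P4:0, P5:0)

Incidence matrix C (rows=places, cols=transitions):
       T0   T1   T2   T3
   P0  -1    0    0    0
   P1   0    0    4   -3
   P2   0    1    0    2
   P3   3    0    0    0
   P4  -3    0   -4    0
   P5   0   -3    0    0

Candidate y = [3, 0, 0, 1, 0, 0]; check y·C column-wise:
  col T0: 3·-1 + 1·3 + 0·-3 = 0
  col T1: 3·0 + 0·1 + 1·0 + 0·-3 = 0
  col T2: 3·0 + 0·4 + 1·0 + 0·-4 = 0
  col T3: 3·0 + 0·-3 + 0·2 + 1·0 = 0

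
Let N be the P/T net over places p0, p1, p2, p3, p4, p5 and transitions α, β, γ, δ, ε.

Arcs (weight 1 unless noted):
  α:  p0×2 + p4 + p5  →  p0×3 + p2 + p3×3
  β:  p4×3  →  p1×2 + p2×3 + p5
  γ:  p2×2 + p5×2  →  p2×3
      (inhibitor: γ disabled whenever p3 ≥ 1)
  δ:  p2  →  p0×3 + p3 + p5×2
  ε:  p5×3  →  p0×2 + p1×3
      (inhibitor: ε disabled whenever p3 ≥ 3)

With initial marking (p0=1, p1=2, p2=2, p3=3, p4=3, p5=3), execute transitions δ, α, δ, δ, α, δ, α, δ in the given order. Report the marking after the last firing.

(p0=19, p1=2, p2=0, p3=17, p4=0, p5=10)

step 1: fire δ:  (p0=1, p1=2, p2=2, p3=3, p4=3, p5=3) → (p0=4, p1=2, p2=1, p3=4, p4=3, p5=5)
step 2: fire α:  (p0=4, p1=2, p2=1, p3=4, p4=3, p5=5) → (p0=5, p1=2, p2=2, p3=7, p4=2, p5=4)
step 3: fire δ:  (p0=5, p1=2, p2=2, p3=7, p4=2, p5=4) → (p0=8, p1=2, p2=1, p3=8, p4=2, p5=6)
step 4: fire δ:  (p0=8, p1=2, p2=1, p3=8, p4=2, p5=6) → (p0=11, p1=2, p2=0, p3=9, p4=2, p5=8)
step 5: fire α:  (p0=11, p1=2, p2=0, p3=9, p4=2, p5=8) → (p0=12, p1=2, p2=1, p3=12, p4=1, p5=7)
step 6: fire δ:  (p0=12, p1=2, p2=1, p3=12, p4=1, p5=7) → (p0=15, p1=2, p2=0, p3=13, p4=1, p5=9)
step 7: fire α:  (p0=15, p1=2, p2=0, p3=13, p4=1, p5=9) → (p0=16, p1=2, p2=1, p3=16, p4=0, p5=8)
step 8: fire δ:  (p0=16, p1=2, p2=1, p3=16, p4=0, p5=8) → (p0=19, p1=2, p2=0, p3=17, p4=0, p5=10)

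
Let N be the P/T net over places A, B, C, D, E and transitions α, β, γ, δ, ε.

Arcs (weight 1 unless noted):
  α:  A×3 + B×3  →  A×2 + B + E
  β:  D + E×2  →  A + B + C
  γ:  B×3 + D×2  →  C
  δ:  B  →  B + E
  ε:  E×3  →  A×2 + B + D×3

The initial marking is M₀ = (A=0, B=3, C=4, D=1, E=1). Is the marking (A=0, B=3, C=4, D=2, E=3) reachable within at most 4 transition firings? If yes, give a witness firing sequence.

depth 0: 1 marking
depth 1: 2 markings reached so far
depth 2: 4 markings reached so far
depth 3: 7 markings reached so far
depth 4: 11 markings reached so far
target is not among the 11 markings reachable within 4 steps

NO — not reachable within 4 firings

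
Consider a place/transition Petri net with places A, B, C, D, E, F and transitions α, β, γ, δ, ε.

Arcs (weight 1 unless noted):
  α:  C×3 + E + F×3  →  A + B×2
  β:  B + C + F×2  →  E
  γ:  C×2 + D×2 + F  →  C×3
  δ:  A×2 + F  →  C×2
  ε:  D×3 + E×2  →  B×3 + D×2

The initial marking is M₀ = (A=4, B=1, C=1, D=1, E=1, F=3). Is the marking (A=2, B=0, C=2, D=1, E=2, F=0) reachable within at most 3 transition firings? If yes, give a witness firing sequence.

YES — reachable via ⟨β, δ⟩ (2 firings)

step 1: fire β:  (A=4, B=1, C=1, D=1, E=1, F=3) → (A=4, B=0, C=0, D=1, E=2, F=1)
step 2: fire δ:  (A=4, B=0, C=0, D=1, E=2, F=1) → (A=2, B=0, C=2, D=1, E=2, F=0)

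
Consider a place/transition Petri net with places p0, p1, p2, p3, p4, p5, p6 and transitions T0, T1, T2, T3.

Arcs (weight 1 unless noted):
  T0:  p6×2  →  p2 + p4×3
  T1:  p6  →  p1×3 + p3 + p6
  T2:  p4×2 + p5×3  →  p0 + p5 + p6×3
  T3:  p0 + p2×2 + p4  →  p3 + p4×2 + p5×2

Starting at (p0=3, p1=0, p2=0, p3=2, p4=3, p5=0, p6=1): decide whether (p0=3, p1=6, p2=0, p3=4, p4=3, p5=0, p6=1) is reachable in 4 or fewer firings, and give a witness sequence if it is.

YES — reachable via ⟨T1, T1⟩ (2 firings)

step 1: fire T1:  (p0=3, p1=0, p2=0, p3=2, p4=3, p5=0, p6=1) → (p0=3, p1=3, p2=0, p3=3, p4=3, p5=0, p6=1)
step 2: fire T1:  (p0=3, p1=3, p2=0, p3=3, p4=3, p5=0, p6=1) → (p0=3, p1=6, p2=0, p3=4, p4=3, p5=0, p6=1)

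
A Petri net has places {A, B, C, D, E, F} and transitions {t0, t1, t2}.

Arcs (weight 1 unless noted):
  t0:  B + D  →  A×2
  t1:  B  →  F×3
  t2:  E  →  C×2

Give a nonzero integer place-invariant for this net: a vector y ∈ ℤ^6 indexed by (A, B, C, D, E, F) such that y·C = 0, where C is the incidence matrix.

Incidence matrix C (rows=places, cols=transitions):
       t0   t1   t2
    A   2    0    0
    B  -1   -1    0
    C   0    0    2
    D  -1    0    0
    E   0    0   -1
    F   0    3    0

Candidate y = [1, 0, 0, 2, 0, 0]; check y·C column-wise:
  col t0: 1·2 + 0·-1 + 2·-1 = 0
  col t1: 1·0 + 0·-1 + 2·0 + 0·3 = 0
  col t2: 1·0 + 0·2 + 2·0 + 0·-1 = 0

y = (A:1, B:0, C:0, D:2, E:0, F:0)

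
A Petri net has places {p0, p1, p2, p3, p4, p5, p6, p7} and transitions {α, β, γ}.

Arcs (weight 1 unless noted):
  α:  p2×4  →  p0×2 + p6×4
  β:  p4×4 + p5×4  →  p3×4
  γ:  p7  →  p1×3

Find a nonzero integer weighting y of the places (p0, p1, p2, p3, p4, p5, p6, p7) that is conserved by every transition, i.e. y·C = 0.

y = (p0:2, p1:0, p2:1, p3:0, p4:0, p5:0, p6:0, p7:0)

Incidence matrix C (rows=places, cols=transitions):
        α    β    γ
   p0   2    0    0
   p1   0    0    3
   p2  -4    0    0
   p3   0    4    0
   p4   0   -4    0
   p5   0   -4    0
   p6   4    0    0
   p7   0    0   -1

Candidate y = [2, 0, 1, 0, 0, 0, 0, 0]; check y·C column-wise:
  col α: 2·2 + 1·-4 + 0·4 = 0
  col β: 2·0 + 1·0 + 0·4 + 0·-4 + 0·-4 = 0
  col γ: 2·0 + 0·3 + 1·0 + 0·-1 = 0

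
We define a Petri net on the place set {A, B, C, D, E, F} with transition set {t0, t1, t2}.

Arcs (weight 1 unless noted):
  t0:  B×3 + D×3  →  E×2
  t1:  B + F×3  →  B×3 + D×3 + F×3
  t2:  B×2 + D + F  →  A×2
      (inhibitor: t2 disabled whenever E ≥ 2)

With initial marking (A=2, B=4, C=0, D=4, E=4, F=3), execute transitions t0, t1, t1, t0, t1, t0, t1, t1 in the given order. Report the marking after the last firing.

(A=2, B=5, C=0, D=10, E=10, F=3)

step 1: fire t0:  (A=2, B=4, C=0, D=4, E=4, F=3) → (A=2, B=1, C=0, D=1, E=6, F=3)
step 2: fire t1:  (A=2, B=1, C=0, D=1, E=6, F=3) → (A=2, B=3, C=0, D=4, E=6, F=3)
step 3: fire t1:  (A=2, B=3, C=0, D=4, E=6, F=3) → (A=2, B=5, C=0, D=7, E=6, F=3)
step 4: fire t0:  (A=2, B=5, C=0, D=7, E=6, F=3) → (A=2, B=2, C=0, D=4, E=8, F=3)
step 5: fire t1:  (A=2, B=2, C=0, D=4, E=8, F=3) → (A=2, B=4, C=0, D=7, E=8, F=3)
step 6: fire t0:  (A=2, B=4, C=0, D=7, E=8, F=3) → (A=2, B=1, C=0, D=4, E=10, F=3)
step 7: fire t1:  (A=2, B=1, C=0, D=4, E=10, F=3) → (A=2, B=3, C=0, D=7, E=10, F=3)
step 8: fire t1:  (A=2, B=3, C=0, D=7, E=10, F=3) → (A=2, B=5, C=0, D=10, E=10, F=3)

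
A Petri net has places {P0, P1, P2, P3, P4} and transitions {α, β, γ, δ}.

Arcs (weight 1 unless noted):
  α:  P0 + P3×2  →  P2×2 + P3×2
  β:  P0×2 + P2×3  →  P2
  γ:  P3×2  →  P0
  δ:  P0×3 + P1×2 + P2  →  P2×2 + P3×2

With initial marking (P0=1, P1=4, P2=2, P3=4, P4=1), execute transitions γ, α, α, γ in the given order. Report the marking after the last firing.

(P0=1, P1=4, P2=6, P3=0, P4=1)

step 1: fire γ:  (P0=1, P1=4, P2=2, P3=4, P4=1) → (P0=2, P1=4, P2=2, P3=2, P4=1)
step 2: fire α:  (P0=2, P1=4, P2=2, P3=2, P4=1) → (P0=1, P1=4, P2=4, P3=2, P4=1)
step 3: fire α:  (P0=1, P1=4, P2=4, P3=2, P4=1) → (P0=0, P1=4, P2=6, P3=2, P4=1)
step 4: fire γ:  (P0=0, P1=4, P2=6, P3=2, P4=1) → (P0=1, P1=4, P2=6, P3=0, P4=1)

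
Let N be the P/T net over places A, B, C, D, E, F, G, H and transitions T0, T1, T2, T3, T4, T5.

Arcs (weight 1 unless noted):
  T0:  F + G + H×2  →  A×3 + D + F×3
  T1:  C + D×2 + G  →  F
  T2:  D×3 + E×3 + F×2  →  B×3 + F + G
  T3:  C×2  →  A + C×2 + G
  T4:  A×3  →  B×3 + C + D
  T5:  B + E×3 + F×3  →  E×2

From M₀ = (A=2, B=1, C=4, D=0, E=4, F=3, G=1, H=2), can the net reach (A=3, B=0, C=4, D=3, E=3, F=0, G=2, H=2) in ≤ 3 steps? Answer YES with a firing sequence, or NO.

depth 0: 1 marking
depth 1: 4 markings reached so far
depth 2: 10 markings reached so far
depth 3: 18 markings reached so far
target is not among the 18 markings reachable within 3 steps

NO — not reachable within 3 firings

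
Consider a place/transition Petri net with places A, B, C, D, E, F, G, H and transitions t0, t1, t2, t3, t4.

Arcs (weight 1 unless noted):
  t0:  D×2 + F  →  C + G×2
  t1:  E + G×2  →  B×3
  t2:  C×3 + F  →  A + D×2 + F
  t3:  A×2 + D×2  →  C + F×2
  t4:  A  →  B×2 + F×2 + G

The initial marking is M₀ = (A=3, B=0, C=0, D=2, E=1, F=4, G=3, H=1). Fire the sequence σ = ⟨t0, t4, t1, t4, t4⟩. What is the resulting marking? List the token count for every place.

(A=0, B=9, C=1, D=0, E=0, F=9, G=6, H=1)

step 1: fire t0:  (A=3, B=0, C=0, D=2, E=1, F=4, G=3, H=1) → (A=3, B=0, C=1, D=0, E=1, F=3, G=5, H=1)
step 2: fire t4:  (A=3, B=0, C=1, D=0, E=1, F=3, G=5, H=1) → (A=2, B=2, C=1, D=0, E=1, F=5, G=6, H=1)
step 3: fire t1:  (A=2, B=2, C=1, D=0, E=1, F=5, G=6, H=1) → (A=2, B=5, C=1, D=0, E=0, F=5, G=4, H=1)
step 4: fire t4:  (A=2, B=5, C=1, D=0, E=0, F=5, G=4, H=1) → (A=1, B=7, C=1, D=0, E=0, F=7, G=5, H=1)
step 5: fire t4:  (A=1, B=7, C=1, D=0, E=0, F=7, G=5, H=1) → (A=0, B=9, C=1, D=0, E=0, F=9, G=6, H=1)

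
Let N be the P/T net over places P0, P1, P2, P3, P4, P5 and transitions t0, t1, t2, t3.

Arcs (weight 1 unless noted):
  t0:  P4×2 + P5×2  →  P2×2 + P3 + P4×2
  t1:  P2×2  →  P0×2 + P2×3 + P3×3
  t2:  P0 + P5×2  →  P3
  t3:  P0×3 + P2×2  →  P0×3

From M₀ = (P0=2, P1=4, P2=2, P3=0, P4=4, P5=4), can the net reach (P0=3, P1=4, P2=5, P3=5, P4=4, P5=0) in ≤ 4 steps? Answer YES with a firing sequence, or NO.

step 1: fire t0:  (P0=2, P1=4, P2=2, P3=0, P4=4, P5=4) → (P0=2, P1=4, P2=4, P3=1, P4=4, P5=2)
step 2: fire t1:  (P0=2, P1=4, P2=4, P3=1, P4=4, P5=2) → (P0=4, P1=4, P2=5, P3=4, P4=4, P5=2)
step 3: fire t2:  (P0=4, P1=4, P2=5, P3=4, P4=4, P5=2) → (P0=3, P1=4, P2=5, P3=5, P4=4, P5=0)

YES — reachable via ⟨t0, t1, t2⟩ (3 firings)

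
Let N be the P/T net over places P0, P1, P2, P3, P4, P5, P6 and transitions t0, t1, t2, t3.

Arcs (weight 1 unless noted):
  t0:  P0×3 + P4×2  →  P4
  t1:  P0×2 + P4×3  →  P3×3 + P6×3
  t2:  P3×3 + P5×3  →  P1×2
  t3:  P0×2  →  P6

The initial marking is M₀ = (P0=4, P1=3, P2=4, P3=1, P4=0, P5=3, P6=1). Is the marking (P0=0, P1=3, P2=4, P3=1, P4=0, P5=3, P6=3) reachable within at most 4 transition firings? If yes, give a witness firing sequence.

step 1: fire t3:  (P0=4, P1=3, P2=4, P3=1, P4=0, P5=3, P6=1) → (P0=2, P1=3, P2=4, P3=1, P4=0, P5=3, P6=2)
step 2: fire t3:  (P0=2, P1=3, P2=4, P3=1, P4=0, P5=3, P6=2) → (P0=0, P1=3, P2=4, P3=1, P4=0, P5=3, P6=3)

YES — reachable via ⟨t3, t3⟩ (2 firings)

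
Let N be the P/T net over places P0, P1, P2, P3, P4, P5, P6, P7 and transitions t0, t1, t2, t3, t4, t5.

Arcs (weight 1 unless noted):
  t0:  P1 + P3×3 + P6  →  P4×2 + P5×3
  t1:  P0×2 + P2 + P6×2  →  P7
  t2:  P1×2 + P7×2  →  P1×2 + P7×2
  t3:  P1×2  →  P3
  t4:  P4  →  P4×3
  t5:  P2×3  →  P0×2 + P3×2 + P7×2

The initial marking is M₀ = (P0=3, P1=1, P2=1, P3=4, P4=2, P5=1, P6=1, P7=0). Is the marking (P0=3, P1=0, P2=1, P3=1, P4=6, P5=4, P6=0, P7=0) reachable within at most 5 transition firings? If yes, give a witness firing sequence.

YES — reachable via ⟨t0, t4⟩ (2 firings)

step 1: fire t0:  (P0=3, P1=1, P2=1, P3=4, P4=2, P5=1, P6=1, P7=0) → (P0=3, P1=0, P2=1, P3=1, P4=4, P5=4, P6=0, P7=0)
step 2: fire t4:  (P0=3, P1=0, P2=1, P3=1, P4=4, P5=4, P6=0, P7=0) → (P0=3, P1=0, P2=1, P3=1, P4=6, P5=4, P6=0, P7=0)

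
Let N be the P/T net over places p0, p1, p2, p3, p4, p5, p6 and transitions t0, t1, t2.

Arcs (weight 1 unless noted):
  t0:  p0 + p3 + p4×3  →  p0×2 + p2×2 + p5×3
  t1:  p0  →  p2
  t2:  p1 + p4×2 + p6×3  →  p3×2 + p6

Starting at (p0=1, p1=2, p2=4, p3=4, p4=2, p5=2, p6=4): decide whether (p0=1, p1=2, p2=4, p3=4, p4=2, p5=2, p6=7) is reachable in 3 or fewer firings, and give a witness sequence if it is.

NO — not reachable within 3 firings

depth 0: 1 marking
depth 1: 3 markings reached so far
depth 2: 4 markings reached so far
depth 3: 4 markings reached so far
(frontier empty at depth 3; search complete)
target is not among the 4 markings reachable within 3 steps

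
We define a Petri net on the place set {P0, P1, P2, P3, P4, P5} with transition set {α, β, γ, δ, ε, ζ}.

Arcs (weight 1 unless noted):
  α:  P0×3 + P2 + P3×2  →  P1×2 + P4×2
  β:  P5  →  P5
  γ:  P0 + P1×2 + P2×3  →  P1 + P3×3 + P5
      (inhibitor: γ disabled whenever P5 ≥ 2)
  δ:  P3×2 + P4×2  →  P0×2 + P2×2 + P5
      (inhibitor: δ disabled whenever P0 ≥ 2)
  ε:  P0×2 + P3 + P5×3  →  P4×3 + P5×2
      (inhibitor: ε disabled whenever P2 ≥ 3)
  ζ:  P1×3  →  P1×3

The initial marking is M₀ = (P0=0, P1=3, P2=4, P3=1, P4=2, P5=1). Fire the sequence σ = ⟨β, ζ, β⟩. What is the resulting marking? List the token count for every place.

(P0=0, P1=3, P2=4, P3=1, P4=2, P5=1)

step 1: fire β:  (P0=0, P1=3, P2=4, P3=1, P4=2, P5=1) → (P0=0, P1=3, P2=4, P3=1, P4=2, P5=1)
step 2: fire ζ:  (P0=0, P1=3, P2=4, P3=1, P4=2, P5=1) → (P0=0, P1=3, P2=4, P3=1, P4=2, P5=1)
step 3: fire β:  (P0=0, P1=3, P2=4, P3=1, P4=2, P5=1) → (P0=0, P1=3, P2=4, P3=1, P4=2, P5=1)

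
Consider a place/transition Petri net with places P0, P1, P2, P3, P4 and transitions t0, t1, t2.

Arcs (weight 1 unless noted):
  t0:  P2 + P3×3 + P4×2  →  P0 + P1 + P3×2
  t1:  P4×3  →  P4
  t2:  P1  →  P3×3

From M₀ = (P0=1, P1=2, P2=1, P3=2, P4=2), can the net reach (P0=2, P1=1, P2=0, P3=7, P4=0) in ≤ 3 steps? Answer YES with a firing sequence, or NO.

step 1: fire t2:  (P0=1, P1=2, P2=1, P3=2, P4=2) → (P0=1, P1=1, P2=1, P3=5, P4=2)
step 2: fire t0:  (P0=1, P1=1, P2=1, P3=5, P4=2) → (P0=2, P1=2, P2=0, P3=4, P4=0)
step 3: fire t2:  (P0=2, P1=2, P2=0, P3=4, P4=0) → (P0=2, P1=1, P2=0, P3=7, P4=0)

YES — reachable via ⟨t2, t0, t2⟩ (3 firings)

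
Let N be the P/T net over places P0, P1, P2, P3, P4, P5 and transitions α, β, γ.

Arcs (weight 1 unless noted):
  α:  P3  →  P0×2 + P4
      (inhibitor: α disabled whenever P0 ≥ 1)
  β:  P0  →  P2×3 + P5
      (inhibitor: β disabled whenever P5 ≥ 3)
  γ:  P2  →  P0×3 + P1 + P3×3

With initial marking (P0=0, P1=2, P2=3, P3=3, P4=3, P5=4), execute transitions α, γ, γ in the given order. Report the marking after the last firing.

(P0=8, P1=4, P2=1, P3=8, P4=4, P5=4)

step 1: fire α:  (P0=0, P1=2, P2=3, P3=3, P4=3, P5=4) → (P0=2, P1=2, P2=3, P3=2, P4=4, P5=4)
step 2: fire γ:  (P0=2, P1=2, P2=3, P3=2, P4=4, P5=4) → (P0=5, P1=3, P2=2, P3=5, P4=4, P5=4)
step 3: fire γ:  (P0=5, P1=3, P2=2, P3=5, P4=4, P5=4) → (P0=8, P1=4, P2=1, P3=8, P4=4, P5=4)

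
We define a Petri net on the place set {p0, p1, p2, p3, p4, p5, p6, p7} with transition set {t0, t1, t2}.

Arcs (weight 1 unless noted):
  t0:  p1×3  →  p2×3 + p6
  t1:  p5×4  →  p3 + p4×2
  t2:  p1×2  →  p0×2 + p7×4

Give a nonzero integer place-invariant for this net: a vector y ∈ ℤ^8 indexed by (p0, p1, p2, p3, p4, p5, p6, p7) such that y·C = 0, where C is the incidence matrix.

y = (p0:1, p1:1, p2:1, p3:0, p4:0, p5:0, p6:0, p7:0)

Incidence matrix C (rows=places, cols=transitions):
       t0   t1   t2
   p0   0    0    2
   p1  -3    0   -2
   p2   3    0    0
   p3   0    1    0
   p4   0    2    0
   p5   0   -4    0
   p6   1    0    0
   p7   0    0    4

Candidate y = [1, 1, 1, 0, 0, 0, 0, 0]; check y·C column-wise:
  col t0: 1·0 + 1·-3 + 1·3 + 0·1 = 0
  col t1: 1·0 + 1·0 + 1·0 + 0·1 + 0·2 + 0·-4 = 0
  col t2: 1·2 + 1·-2 + 1·0 + 0·4 = 0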